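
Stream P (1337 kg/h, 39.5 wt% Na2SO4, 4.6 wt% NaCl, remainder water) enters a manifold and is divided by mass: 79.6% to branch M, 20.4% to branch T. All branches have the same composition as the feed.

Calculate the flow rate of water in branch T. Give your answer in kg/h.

152.5 kg/h

Branch T total = 0.204×1337 = 272.75 kg/h.
water in T = 0.559×272.75 = 152.47 kg/h.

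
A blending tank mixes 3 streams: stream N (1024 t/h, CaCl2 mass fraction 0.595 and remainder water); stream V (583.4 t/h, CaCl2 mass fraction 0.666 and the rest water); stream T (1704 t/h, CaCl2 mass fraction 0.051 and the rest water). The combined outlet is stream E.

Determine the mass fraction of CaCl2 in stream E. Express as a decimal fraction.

Total flow out = 1024 + 583.4 + 1704 = 3311.4 t/h.
CaCl2 in = 1024×0.595 + 583.4×0.666 + 1704×0.051 = 1084.7 t/h.
CaCl2 mass fraction in E = 1084.7/3311.4 = 0.328.

0.328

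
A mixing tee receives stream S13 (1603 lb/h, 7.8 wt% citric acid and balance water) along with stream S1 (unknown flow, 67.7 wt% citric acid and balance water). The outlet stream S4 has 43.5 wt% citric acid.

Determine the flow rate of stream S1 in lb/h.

Let S1 be the unknown flow. Total out = 1603 + S1.
citric acid balance: 125.03 + 0.677·S1 = 0.435·(1603 + S1)
(0.677 − 0.435)·S1 = 0.435×1603 − 125.03 = 572.27
S1 = 572.27 / 0.242 = 2364.8 lb/h

2365 lb/h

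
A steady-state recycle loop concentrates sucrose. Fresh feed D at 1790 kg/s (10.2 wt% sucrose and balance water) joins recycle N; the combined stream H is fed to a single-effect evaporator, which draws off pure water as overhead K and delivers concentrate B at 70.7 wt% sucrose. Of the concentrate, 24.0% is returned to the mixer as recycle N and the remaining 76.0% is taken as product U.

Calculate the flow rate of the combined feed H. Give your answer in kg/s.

1872 kg/s

Overall sucrose balance (none leaves overhead): sucrose in fresh feed = sucrose in product, i.e. 1790×0.102 = (1−0.240)·B·0.707.
B = 182.58/(0.707×0.760) = 339.8 kg/s.
Recycle N = 0.240×339.8 = 81.551 kg/s.
Combined feed H = 1790 + 81.551 = 1871.6 kg/s.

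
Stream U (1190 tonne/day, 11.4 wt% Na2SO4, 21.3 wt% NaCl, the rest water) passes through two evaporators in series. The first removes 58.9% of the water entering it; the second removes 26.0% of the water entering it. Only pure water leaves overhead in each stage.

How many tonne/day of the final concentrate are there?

632.7 tonne/day

water in feed = 1190×0.673 = 800.87 tonne/day.
After stage 1: water left = (1−0.589)×800.87 = 329.16; stream total = 718.29 tonne/day.
After stage 2: water left = (1−0.260)×329.16 = 243.58; final concentrate = 632.71 tonne/day.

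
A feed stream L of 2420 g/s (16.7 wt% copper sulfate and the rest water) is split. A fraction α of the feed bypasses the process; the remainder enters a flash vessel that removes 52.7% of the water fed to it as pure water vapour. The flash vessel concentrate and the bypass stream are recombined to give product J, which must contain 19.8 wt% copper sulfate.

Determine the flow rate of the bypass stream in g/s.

1557 g/s

All 2420×0.167 = 404.14 g/s of copper sulfate reaches J, so J = 404.14/0.198 = 2041.1 g/s and vapour = 378.89 g/s.
The evaporator receives (1−α)·2420 of feed at 0.833 water and removes 0.527 of that water:
0.527×0.833×(1−α)×2420 = 378.89
(1−α) = 378.89/1062.4 = 0.3566;  α = 0.6434.
Bypass flow = 0.6434×2420 = 1556.9 g/s.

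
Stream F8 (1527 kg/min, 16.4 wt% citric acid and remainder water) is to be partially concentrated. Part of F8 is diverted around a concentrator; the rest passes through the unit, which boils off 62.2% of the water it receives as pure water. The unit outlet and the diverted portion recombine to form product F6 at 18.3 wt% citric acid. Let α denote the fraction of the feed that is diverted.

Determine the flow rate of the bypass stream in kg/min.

1222 kg/min

All 1527×0.164 = 250.43 kg/min of citric acid reaches F6, so F6 = 250.43/0.183 = 1368.5 kg/min and vapour = 158.54 kg/min.
The evaporator receives (1−α)·1527 of feed at 0.836 water and removes 0.622 of that water:
0.622×0.836×(1−α)×1527 = 158.54
(1−α) = 158.54/794.03 = 0.1997;  α = 0.8003.
Bypass flow = 0.8003×1527 = 1222.1 kg/min.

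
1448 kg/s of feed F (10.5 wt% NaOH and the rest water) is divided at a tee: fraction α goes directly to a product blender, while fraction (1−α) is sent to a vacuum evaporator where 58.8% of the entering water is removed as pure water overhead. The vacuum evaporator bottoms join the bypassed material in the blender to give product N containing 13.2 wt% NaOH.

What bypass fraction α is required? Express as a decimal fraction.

0.611

All 1448×0.105 = 152.04 kg/s of NaOH reaches N, so N = 152.04/0.132 = 1151.8 kg/s and vapour = 296.18 kg/s.
The evaporator receives (1−α)·1448 of feed at 0.895 water and removes 0.588 of that water:
0.588×0.895×(1−α)×1448 = 296.18
(1−α) = 296.18/762.02 = 0.3887;  α = 0.6113.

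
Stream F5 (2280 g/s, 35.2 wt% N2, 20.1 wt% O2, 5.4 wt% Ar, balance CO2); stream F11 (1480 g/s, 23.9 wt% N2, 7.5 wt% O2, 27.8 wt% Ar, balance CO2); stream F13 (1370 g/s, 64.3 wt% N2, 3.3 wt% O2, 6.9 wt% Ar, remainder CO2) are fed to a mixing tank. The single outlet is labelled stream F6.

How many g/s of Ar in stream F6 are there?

629.1 g/s

Ar out = Ar in = 2280×0.054 + 1480×0.278 + 1370×0.069 = 629.09 g/s.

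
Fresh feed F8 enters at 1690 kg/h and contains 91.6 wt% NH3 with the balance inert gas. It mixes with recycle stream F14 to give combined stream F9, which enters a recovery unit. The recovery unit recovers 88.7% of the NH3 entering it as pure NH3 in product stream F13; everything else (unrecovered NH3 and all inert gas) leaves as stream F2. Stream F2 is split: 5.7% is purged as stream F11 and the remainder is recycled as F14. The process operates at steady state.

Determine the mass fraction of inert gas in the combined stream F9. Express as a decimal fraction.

inert gas enters only via F8 and leaves only via the purge: 1690×0.084 = 0.057×(inert gas in F2), and the recovery unit passes all inert gas, so inert gas in F9 = inert gas in F2 = 2490.5 kg/h.
NH3 in F9: m_A = 1690×0.916 + (1−0.057)·(1−0.887)·m_A, so m_A = 1548/0.8934 = 1732.7 kg/h.
F9 = 1732.7 + 2490.5 = 4223.2 kg/h.
inert gas fraction in F9 = 2490.5/4223.2 = 0.5897.

0.5897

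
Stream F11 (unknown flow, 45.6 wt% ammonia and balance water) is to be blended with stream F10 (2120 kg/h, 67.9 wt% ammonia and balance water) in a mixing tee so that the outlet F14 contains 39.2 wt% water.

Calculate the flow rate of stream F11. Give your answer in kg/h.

990.3 kg/h

Let F11 be the unknown flow. Total out = 2120 + F11.
water balance: 680.52 + 0.544·F11 = 0.392·(2120 + F11)
(0.544 − 0.392)·F11 = 0.392×2120 − 680.52 = 150.52
F11 = 150.52 / 0.152 = 990.26 kg/h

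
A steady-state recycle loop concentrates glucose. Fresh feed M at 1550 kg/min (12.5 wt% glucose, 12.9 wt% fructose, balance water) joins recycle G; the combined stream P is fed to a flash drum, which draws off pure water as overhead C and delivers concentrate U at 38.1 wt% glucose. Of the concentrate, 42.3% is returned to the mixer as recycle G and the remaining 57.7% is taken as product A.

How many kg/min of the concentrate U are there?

Overall glucose balance (none leaves overhead): glucose in fresh feed = glucose in product, i.e. 1550×0.125 = (1−0.423)·U·0.381.
U = 193.75/(0.381×0.577) = 881.33 kg/min.

881.3 kg/min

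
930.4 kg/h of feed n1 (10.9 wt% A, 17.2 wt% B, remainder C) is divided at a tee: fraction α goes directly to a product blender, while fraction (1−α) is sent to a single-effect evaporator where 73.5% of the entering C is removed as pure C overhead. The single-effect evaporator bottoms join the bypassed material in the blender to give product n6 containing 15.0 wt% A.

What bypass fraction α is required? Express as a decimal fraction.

0.483

All 930.4×0.109 = 101.41 kg/h of A reaches n6, so n6 = 101.41/0.150 = 676.09 kg/h and vapour = 254.31 kg/h.
The evaporator receives (1−α)·930.4 of feed at 0.719 C and removes 0.735 of that C:
0.735×0.719×(1−α)×930.4 = 254.31
(1−α) = 254.31/491.68 = 0.5172;  α = 0.4828.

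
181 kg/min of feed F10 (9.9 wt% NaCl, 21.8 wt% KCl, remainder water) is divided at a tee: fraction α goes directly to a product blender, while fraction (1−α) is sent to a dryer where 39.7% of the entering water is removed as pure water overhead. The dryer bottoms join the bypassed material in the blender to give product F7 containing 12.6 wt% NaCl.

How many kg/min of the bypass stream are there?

37.96 kg/min

All 181×0.099 = 17.919 kg/min of NaCl reaches F7, so F7 = 17.919/0.126 = 142.21 kg/min and vapour = 38.786 kg/min.
The evaporator receives (1−α)·181 of feed at 0.683 water and removes 0.397 of that water:
0.397×0.683×(1−α)×181 = 38.786
(1−α) = 38.786/49.078 = 0.7903;  α = 0.2097.
Bypass flow = 0.2097×181 = 37.959 kg/min.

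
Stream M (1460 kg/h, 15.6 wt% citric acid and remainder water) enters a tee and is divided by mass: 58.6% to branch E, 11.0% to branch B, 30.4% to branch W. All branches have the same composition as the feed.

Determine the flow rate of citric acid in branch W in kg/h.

69.24 kg/h

Branch W total = 0.304×1460 = 443.84 kg/h.
citric acid in W = 0.156×443.84 = 69.239 kg/h.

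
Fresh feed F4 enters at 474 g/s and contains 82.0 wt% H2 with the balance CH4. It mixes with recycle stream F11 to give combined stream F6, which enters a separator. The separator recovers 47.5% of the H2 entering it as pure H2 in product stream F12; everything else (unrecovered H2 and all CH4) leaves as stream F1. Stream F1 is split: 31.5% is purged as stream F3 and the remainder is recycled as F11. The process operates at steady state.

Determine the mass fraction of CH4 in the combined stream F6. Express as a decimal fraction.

CH4 enters only via F4 and leaves only via the purge: 474×0.180 = 0.315×(CH4 in F1), and the separator passes all CH4, so CH4 in F6 = CH4 in F1 = 270.86 g/s.
H2 in F6: m_A = 474×0.820 + (1−0.315)·(1−0.475)·m_A, so m_A = 388.68/0.6404 = 606.96 g/s.
F6 = 606.96 + 270.86 = 877.81 g/s.
CH4 fraction in F6 = 270.86/877.81 = 0.309.

0.309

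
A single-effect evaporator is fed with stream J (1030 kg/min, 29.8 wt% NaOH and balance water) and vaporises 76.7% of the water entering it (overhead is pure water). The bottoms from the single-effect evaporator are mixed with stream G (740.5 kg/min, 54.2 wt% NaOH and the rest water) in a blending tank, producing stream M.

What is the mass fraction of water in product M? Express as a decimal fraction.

0.417

Vapour removed = 0.767×0.702×1030 = 554.59 kg/min; concentrate = 475.41 kg/min.
water reaching the mixer = 168.47 (from concentrate) + 740.5×0.458 = 507.62 kg/min.
Product flow = 475.41 + 740.5 = 1215.9 kg/min; water fraction = 0.417.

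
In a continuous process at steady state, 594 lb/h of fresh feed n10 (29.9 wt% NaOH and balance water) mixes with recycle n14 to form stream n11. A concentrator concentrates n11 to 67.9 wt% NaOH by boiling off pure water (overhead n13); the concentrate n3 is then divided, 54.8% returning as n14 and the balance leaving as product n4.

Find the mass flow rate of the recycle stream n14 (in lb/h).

317.1 lb/h

Overall NaOH balance (none leaves overhead): NaOH in fresh feed = NaOH in product, i.e. 594×0.299 = (1−0.548)·n3·0.679.
n3 = 177.61/(0.679×0.452) = 578.69 lb/h.
Recycle n14 = 0.548×578.69 = 317.12 lb/h.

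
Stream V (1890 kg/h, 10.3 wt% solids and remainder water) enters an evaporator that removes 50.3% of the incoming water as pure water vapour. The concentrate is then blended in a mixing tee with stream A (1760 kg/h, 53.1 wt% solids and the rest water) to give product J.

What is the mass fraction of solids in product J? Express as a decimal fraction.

0.404

Vapour removed = 0.503×0.897×1890 = 852.75 kg/h; concentrate = 1037.2 kg/h.
solids reaching the mixer = 194.67 (from concentrate) + 1760×0.531 = 1129.2 kg/h.
Product flow = 1037.2 + 1760 = 2797.2 kg/h; solids fraction = 0.404.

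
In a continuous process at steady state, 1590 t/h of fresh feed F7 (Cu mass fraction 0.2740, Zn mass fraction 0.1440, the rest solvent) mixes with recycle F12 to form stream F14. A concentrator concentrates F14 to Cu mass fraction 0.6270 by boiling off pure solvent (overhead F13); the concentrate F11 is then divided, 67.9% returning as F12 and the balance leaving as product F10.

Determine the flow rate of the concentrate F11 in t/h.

Overall Cu balance (none leaves overhead): Cu in fresh feed = Cu in product, i.e. 1590×0.274 = (1−0.679)·F11·0.627.
F11 = 435.66/(0.627×0.321) = 2164.6 t/h.

2165 t/h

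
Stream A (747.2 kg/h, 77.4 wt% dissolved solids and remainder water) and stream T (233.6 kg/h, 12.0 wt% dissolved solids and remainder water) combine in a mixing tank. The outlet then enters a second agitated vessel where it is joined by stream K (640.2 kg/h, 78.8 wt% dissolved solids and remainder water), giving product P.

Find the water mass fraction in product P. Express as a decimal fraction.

Overall, product flow = 1621 kg/h.
water in = 747.2×0.226 + 233.6×0.880 + 640.2×0.212 = 510.16 kg/h.
water fraction in P = 0.315.

0.315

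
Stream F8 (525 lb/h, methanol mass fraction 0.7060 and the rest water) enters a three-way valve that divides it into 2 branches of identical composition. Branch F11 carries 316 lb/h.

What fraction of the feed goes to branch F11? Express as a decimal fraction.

0.602

Fraction to F11 = 316/525 = 0.6019.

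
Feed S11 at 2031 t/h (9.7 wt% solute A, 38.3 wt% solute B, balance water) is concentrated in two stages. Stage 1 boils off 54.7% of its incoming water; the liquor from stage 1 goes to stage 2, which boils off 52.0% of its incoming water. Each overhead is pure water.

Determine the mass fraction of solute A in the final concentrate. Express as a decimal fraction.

0.164

water in feed = 2031×0.520 = 1056.1 t/h.
After stage 1: water left = (1−0.547)×1056.1 = 478.42; stream total = 1453.3 t/h.
After stage 2: water left = (1−0.520)×478.42 = 229.64; final concentrate = 1204.5 t/h.
solute A fraction = 197.01/1204.5 = 0.164.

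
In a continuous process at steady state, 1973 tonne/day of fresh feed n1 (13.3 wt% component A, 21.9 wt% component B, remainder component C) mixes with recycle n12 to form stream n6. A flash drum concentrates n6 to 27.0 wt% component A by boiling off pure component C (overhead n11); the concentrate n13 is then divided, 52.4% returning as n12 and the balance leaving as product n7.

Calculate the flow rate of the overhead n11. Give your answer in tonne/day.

1001 tonne/day

Overall component A balance (none leaves overhead): component A in fresh feed = component A in product, i.e. 1973×0.133 = (1−0.524)·n13·0.270.
n13 = 262.41/(0.270×0.476) = 2041.8 tonne/day.
Recycle n12 = 0.524×2041.8 = 1069.9 tonne/day.
Combined feed n6 = 1973 + 1069.9 = 3042.9 tonne/day.
Overhead n11 = n6 − n13 = 3042.9 − 2041.8 = 1001.1 tonne/day.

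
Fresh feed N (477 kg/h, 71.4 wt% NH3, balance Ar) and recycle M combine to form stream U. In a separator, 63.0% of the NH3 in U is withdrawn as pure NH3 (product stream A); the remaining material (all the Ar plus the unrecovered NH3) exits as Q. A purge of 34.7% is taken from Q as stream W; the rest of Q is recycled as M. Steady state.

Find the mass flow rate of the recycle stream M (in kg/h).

Ar enters only via N and leaves only via the purge: 477×0.286 = 0.347×(Ar in Q), and the separator passes all Ar, so Ar in U = Ar in Q = 393.15 kg/h.
NH3 in U: m_A = 477×0.714 + (1−0.347)·(1−0.630)·m_A, so m_A = 340.58/0.7584 = 449.08 kg/h.
Q = (1−0.630)×449.08 + 393.15 = 559.31 kg/h.
Recycle M = (1−0.347)×559.31 = 365.23 kg/h.

365.2 kg/h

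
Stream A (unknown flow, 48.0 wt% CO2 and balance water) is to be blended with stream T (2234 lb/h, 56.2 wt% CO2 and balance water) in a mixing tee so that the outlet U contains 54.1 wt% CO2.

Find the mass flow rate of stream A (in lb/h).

769.1 lb/h

Let A be the unknown flow. Total out = 2234 + A.
CO2 balance: 1255.5 + 0.480·A = 0.541·(2234 + A)
(0.480 − 0.541)·A = 0.541×2234 − 1255.5 = -46.914
A = -46.914 / -0.061 = 769.08 lb/h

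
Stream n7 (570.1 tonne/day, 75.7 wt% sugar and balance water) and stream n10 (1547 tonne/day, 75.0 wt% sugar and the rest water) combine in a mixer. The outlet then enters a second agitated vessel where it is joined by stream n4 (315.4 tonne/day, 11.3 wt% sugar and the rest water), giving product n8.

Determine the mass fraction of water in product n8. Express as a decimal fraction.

Overall, product flow = 2432.5 tonne/day.
water in = 570.1×0.243 + 1547×0.250 + 315.4×0.887 = 805.04 tonne/day.
water fraction in n8 = 0.331.

0.331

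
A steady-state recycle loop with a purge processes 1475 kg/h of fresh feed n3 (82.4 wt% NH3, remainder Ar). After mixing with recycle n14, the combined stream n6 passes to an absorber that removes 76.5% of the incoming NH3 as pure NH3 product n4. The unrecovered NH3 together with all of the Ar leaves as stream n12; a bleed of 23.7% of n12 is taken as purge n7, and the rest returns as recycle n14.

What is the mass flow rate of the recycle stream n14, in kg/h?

1101 kg/h

Ar enters only via n3 and leaves only via the purge: 1475×0.176 = 0.237×(Ar in n12), and the absorber passes all Ar, so Ar in n6 = Ar in n12 = 1095.4 kg/h.
NH3 in n6: m_A = 1475×0.824 + (1−0.237)·(1−0.765)·m_A, so m_A = 1215.4/0.8207 = 1480.9 kg/h.
n12 = (1−0.765)×1480.9 + 1095.4 = 1443.4 kg/h.
Recycle n14 = (1−0.237)×1443.4 = 1101.3 kg/h.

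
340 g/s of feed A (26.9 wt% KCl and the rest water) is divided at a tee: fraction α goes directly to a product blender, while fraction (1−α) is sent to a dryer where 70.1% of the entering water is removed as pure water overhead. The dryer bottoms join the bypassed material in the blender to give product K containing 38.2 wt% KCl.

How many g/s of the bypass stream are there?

All 340×0.269 = 91.46 g/s of KCl reaches K, so K = 91.46/0.382 = 239.42 g/s and vapour = 100.58 g/s.
The evaporator receives (1−α)·340 of feed at 0.731 water and removes 0.701 of that water:
0.701×0.731×(1−α)×340 = 100.58
(1−α) = 100.58/174.23 = 0.5773;  α = 0.4227.
Bypass flow = 0.4227×340 = 143.73 g/s.

143.7 g/s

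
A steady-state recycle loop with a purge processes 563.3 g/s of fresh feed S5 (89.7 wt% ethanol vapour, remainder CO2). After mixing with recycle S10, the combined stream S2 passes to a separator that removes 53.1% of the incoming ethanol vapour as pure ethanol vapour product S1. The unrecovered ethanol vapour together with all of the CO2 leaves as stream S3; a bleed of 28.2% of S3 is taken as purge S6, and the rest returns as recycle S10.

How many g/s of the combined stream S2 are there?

967.6 g/s

CO2 enters only via S5 and leaves only via the purge: 563.3×0.103 = 0.282×(CO2 in S3), and the separator passes all CO2, so CO2 in S2 = CO2 in S3 = 205.74 g/s.
ethanol vapour in S2: m_A = 563.3×0.897 + (1−0.282)·(1−0.531)·m_A, so m_A = 505.28/0.6633 = 761.82 g/s.
S2 = 761.82 + 205.74 = 967.56 g/s.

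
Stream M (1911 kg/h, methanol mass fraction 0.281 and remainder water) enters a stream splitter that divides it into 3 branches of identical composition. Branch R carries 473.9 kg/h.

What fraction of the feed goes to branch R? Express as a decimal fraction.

0.248

Fraction to R = 473.9/1911 = 0.2480.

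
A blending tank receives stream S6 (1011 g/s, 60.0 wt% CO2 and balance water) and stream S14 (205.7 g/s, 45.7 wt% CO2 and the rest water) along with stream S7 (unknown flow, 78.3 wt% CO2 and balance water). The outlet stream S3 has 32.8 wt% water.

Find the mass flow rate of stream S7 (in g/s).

Let S7 be the unknown flow. Total out = 1216.7 + S7.
water balance: 516.1 + 0.217·S7 = 0.328·(1216.7 + S7)
(0.217 − 0.328)·S7 = 0.328×1216.7 − 516.1 = -117.02
S7 = -117.02 / -0.111 = 1054.2 g/s

1054 g/s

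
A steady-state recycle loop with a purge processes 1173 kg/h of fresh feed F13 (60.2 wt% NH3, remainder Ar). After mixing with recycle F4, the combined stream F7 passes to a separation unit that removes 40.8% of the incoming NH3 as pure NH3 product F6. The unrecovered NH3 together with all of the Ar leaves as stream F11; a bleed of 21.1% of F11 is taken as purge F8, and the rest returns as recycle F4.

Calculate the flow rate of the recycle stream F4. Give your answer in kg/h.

Ar enters only via F13 and leaves only via the purge: 1173×0.398 = 0.211×(Ar in F11), and the separation unit passes all Ar, so Ar in F7 = Ar in F11 = 2212.6 kg/h.
NH3 in F7: m_A = 1173×0.602 + (1−0.211)·(1−0.408)·m_A, so m_A = 706.15/0.5329 = 1325.1 kg/h.
F11 = (1−0.408)×1325.1 + 2212.6 = 2997 kg/h.
Recycle F4 = (1−0.211)×2997 = 2364.6 kg/h.

2365 kg/h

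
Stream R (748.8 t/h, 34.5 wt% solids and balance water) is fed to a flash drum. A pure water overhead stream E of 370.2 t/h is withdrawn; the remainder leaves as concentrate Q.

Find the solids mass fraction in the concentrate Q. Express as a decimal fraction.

0.682

solids is not removed: 748.8×0.345 = 258.34 t/h of solids enters Q.
Concentrate = 748.8 − 370.2 = 378.6 t/h.
Mass fraction = 258.34/378.6 = 0.682.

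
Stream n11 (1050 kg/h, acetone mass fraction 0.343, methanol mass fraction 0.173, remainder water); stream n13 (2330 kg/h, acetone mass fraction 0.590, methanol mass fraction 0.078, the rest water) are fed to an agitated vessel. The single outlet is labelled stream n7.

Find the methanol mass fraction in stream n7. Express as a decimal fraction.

0.108

Total flow out = 1050 + 2330 = 3380 kg/h.
methanol in = 1050×0.173 + 2330×0.078 = 363.39 kg/h.
methanol mass fraction in n7 = 363.39/3380 = 0.108.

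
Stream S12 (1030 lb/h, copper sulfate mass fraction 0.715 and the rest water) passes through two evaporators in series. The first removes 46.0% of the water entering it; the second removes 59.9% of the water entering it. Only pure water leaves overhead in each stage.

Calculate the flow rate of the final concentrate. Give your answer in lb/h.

water in feed = 1030×0.285 = 293.55 lb/h.
After stage 1: water left = (1−0.460)×293.55 = 158.52; stream total = 894.97 lb/h.
After stage 2: water left = (1−0.599)×158.52 = 63.565; final concentrate = 800.02 lb/h.

800 lb/h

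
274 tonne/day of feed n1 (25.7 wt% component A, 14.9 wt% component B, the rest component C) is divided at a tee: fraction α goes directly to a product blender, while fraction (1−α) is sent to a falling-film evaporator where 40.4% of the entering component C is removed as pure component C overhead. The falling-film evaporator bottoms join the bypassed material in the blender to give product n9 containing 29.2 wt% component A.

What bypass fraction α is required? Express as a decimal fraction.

All 274×0.257 = 70.418 tonne/day of component A reaches n9, so n9 = 70.418/0.292 = 241.16 tonne/day and vapour = 32.842 tonne/day.
The evaporator receives (1−α)·274 of feed at 0.594 component C and removes 0.404 of that component C:
0.404×0.594×(1−α)×274 = 32.842
(1−α) = 32.842/65.753 = 0.4995;  α = 0.5005.

0.501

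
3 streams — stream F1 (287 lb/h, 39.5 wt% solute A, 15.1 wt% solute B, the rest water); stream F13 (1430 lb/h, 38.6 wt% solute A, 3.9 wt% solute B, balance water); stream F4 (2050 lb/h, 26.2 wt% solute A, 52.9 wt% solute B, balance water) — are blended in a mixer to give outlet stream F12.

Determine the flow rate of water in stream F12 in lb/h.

1381 lb/h

water out = water in = 287×0.454 + 1430×0.575 + 2050×0.209 = 1381 lb/h.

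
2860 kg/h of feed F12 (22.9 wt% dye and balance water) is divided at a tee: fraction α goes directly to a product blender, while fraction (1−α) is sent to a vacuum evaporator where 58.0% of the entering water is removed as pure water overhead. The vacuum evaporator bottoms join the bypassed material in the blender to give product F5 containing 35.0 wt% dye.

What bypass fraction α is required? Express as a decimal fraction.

0.227

All 2860×0.229 = 654.94 kg/h of dye reaches F5, so F5 = 654.94/0.350 = 1871.3 kg/h and vapour = 988.74 kg/h.
The evaporator receives (1−α)·2860 of feed at 0.771 water and removes 0.580 of that water:
0.580×0.771×(1−α)×2860 = 988.74
(1−α) = 988.74/1278.9 = 0.7731;  α = 0.2269.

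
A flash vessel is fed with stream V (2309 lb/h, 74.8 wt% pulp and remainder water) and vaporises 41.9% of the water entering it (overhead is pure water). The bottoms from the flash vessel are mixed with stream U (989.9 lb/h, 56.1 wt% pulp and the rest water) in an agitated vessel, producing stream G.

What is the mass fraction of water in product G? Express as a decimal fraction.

0.2529

Vapour removed = 0.419×0.252×2309 = 243.8 lb/h; concentrate = 2065.2 lb/h.
water reaching the mixer = 338.07 (from concentrate) + 989.9×0.439 = 772.63 lb/h.
Product flow = 2065.2 + 989.9 = 3055.1 lb/h; water fraction = 0.2529.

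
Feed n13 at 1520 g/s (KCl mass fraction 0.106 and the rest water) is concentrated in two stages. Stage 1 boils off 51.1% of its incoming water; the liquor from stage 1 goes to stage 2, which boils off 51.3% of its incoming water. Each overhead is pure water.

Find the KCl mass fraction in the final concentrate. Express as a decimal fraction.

0.332

water in feed = 1520×0.894 = 1358.9 g/s.
After stage 1: water left = (1−0.511)×1358.9 = 664.49; stream total = 825.61 g/s.
After stage 2: water left = (1−0.513)×664.49 = 323.61; final concentrate = 484.73 g/s.
KCl fraction = 161.12/484.73 = 0.332.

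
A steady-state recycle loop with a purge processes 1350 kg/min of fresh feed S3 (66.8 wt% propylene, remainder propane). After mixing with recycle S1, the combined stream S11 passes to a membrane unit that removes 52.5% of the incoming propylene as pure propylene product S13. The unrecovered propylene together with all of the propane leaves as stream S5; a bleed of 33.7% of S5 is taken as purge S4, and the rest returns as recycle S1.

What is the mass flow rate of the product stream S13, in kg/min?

691.1 kg/min

propylene in S11: m_A = 1350×0.668 + (1−0.337)·(1−0.525)·m_A, so m_A = 901.8/0.6851 = 1316.4 kg/min.
Product S13 = 0.525×1316.4 = 691.08 kg/min.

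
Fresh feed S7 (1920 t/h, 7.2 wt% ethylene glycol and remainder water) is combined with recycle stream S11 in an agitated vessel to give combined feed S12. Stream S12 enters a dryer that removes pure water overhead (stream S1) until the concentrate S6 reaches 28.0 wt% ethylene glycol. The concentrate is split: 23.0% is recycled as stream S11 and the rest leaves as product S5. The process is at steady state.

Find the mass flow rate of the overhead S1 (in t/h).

1426 t/h

Overall ethylene glycol balance (none leaves overhead): ethylene glycol in fresh feed = ethylene glycol in product, i.e. 1920×0.072 = (1−0.230)·S6·0.280.
S6 = 138.24/(0.280×0.770) = 641.19 t/h.
Recycle S11 = 0.230×641.19 = 147.47 t/h.
Combined feed S12 = 1920 + 147.47 = 2067.5 t/h.
Overhead S1 = S12 − S6 = 2067.5 − 641.19 = 1426.3 t/h.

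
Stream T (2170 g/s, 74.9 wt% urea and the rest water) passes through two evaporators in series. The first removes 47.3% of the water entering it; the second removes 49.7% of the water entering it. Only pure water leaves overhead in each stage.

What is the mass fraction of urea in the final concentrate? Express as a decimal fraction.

0.9184

water in feed = 2170×0.251 = 544.67 g/s.
After stage 1: water left = (1−0.473)×544.67 = 287.04; stream total = 1912.4 g/s.
After stage 2: water left = (1−0.497)×287.04 = 144.38; final concentrate = 1769.7 g/s.
urea fraction = 1625.3/1769.7 = 0.9184.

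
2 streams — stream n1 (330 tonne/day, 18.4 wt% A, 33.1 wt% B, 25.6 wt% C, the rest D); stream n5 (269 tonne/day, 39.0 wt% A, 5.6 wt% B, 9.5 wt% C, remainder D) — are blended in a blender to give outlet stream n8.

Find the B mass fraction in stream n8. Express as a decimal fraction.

0.208

Total flow out = 330 + 269 = 599 tonne/day.
B in = 330×0.331 + 269×0.056 = 124.29 tonne/day.
B mass fraction in n8 = 124.29/599 = 0.208.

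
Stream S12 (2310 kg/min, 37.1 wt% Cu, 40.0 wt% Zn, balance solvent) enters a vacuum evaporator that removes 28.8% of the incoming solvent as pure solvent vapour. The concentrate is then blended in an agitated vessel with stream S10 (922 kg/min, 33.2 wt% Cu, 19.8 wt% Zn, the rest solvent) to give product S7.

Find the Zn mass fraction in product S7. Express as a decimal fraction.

0.3593

Vapour removed = 0.288×0.229×2310 = 152.35 kg/min; concentrate = 2157.7 kg/min.
Zn reaching the mixer = 924 (from concentrate) + 922×0.198 = 1106.6 kg/min.
Product flow = 2157.7 + 922 = 3079.7 kg/min; Zn fraction = 0.3593.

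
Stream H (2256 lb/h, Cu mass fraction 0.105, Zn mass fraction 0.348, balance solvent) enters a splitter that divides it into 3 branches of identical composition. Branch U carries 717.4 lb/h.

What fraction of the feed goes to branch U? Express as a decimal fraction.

Fraction to U = 717.4/2256 = 0.3180.

0.318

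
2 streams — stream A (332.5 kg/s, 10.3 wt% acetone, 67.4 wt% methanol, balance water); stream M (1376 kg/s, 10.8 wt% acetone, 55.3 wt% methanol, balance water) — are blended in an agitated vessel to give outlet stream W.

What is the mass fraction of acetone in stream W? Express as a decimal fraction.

Total flow out = 332.5 + 1376 = 1708.5 kg/s.
acetone in = 332.5×0.103 + 1376×0.108 = 182.86 kg/s.
acetone mass fraction in W = 182.86/1708.5 = 0.1070.

0.1070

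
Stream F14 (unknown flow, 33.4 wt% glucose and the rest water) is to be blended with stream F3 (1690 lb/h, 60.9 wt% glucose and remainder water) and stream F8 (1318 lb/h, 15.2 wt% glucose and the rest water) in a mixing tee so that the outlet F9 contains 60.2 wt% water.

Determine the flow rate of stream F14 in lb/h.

Let F14 be the unknown flow. Total out = 3008 + F14.
water balance: 1778.5 + 0.666·F14 = 0.602·(3008 + F14)
(0.666 − 0.602)·F14 = 0.602×3008 − 1778.5 = 32.362
F14 = 32.362 / 0.064 = 505.66 lb/h

505.7 lb/h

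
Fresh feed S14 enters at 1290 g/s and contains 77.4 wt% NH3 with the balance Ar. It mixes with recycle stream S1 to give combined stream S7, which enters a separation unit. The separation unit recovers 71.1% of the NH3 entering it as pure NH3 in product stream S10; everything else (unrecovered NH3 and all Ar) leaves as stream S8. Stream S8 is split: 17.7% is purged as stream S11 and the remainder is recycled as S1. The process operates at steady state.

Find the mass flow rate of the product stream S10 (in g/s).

NH3 in S7: m_A = 1290×0.774 + (1−0.177)·(1−0.711)·m_A, so m_A = 998.46/0.7622 = 1310.1 g/s.
Product S10 = 0.711×1310.1 = 931.45 g/s.

931.4 g/s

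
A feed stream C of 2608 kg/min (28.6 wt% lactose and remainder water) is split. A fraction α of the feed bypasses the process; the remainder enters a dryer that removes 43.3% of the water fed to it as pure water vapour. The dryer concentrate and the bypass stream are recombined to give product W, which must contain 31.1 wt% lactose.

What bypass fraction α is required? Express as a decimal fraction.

0.740

All 2608×0.286 = 745.89 kg/min of lactose reaches W, so W = 745.89/0.311 = 2398.4 kg/min and vapour = 209.65 kg/min.
The evaporator receives (1−α)·2608 of feed at 0.714 water and removes 0.433 of that water:
0.433×0.714×(1−α)×2608 = 209.65
(1−α) = 209.65/806.29 = 0.2600;  α = 0.7400.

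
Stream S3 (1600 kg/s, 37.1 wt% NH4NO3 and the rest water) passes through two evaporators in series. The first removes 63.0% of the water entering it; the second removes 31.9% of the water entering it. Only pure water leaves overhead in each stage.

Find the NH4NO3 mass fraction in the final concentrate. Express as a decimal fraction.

water in feed = 1600×0.629 = 1006.4 kg/s.
After stage 1: water left = (1−0.630)×1006.4 = 372.37; stream total = 965.97 kg/s.
After stage 2: water left = (1−0.319)×372.37 = 253.58; final concentrate = 847.18 kg/s.
NH4NO3 fraction = 593.6/847.18 = 0.701.

0.701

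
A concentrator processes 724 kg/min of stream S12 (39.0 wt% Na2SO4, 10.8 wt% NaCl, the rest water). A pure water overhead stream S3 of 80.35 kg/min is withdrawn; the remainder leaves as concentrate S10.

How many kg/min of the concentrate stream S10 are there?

Concentrate = 724 − 80.35 = 643.65 kg/min.

643.6 kg/min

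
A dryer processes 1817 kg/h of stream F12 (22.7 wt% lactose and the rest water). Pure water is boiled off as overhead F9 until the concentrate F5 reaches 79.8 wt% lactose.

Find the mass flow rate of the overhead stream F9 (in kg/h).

lactose is conserved: 1817×0.227 = 412.46 kg/h all reports to the concentrate.
Concentrate = 412.46/(target fraction) = 516.87 kg/h.
Overhead = 1817 − 516.87 = 1300.1 kg/h.

1300 kg/h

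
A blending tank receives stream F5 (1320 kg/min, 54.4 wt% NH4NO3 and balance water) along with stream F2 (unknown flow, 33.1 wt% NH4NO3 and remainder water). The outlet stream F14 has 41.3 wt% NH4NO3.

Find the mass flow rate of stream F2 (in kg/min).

Let F2 be the unknown flow. Total out = 1320 + F2.
NH4NO3 balance: 718.08 + 0.331·F2 = 0.413·(1320 + F2)
(0.331 − 0.413)·F2 = 0.413×1320 − 718.08 = -172.92
F2 = -172.92 / -0.082 = 2108.8 kg/min

2109 kg/min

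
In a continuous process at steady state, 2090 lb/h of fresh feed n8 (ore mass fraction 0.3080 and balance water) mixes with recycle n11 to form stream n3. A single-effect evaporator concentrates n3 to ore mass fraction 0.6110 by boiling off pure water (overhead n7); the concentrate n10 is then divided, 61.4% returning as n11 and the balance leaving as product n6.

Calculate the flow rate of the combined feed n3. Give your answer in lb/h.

3766 lb/h

Overall ore balance (none leaves overhead): ore in fresh feed = ore in product, i.e. 2090×0.308 = (1−0.614)·n10·0.611.
n10 = 643.72/(0.611×0.386) = 2729.4 lb/h.
Recycle n11 = 0.614×2729.4 = 1675.9 lb/h.
Combined feed n3 = 2090 + 1675.9 = 3765.9 lb/h.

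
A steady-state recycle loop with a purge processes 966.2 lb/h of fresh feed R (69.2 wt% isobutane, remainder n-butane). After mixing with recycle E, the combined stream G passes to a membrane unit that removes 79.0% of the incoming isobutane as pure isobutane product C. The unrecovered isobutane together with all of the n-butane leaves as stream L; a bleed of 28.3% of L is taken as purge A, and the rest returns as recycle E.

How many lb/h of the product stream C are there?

isobutane in G: m_A = 966.2×0.692 + (1−0.283)·(1−0.790)·m_A, so m_A = 668.61/0.8494 = 787.13 lb/h.
Product C = 0.790×787.13 = 621.83 lb/h.

621.8 lb/h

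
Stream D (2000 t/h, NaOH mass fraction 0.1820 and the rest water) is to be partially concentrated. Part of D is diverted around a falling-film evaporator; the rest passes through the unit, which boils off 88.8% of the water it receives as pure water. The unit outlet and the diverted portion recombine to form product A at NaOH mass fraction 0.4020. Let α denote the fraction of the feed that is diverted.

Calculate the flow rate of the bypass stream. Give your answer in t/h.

All 2000×0.182 = 364 t/h of NaOH reaches A, so A = 364/0.402 = 905.47 t/h and vapour = 1094.5 t/h.
The evaporator receives (1−α)·2000 of feed at 0.818 water and removes 0.888 of that water:
0.888×0.818×(1−α)×2000 = 1094.5
(1−α) = 1094.5/1452.8 = 0.7534;  α = 0.2466.
Bypass flow = 0.2466×2000 = 493.18 t/h.

493.2 t/h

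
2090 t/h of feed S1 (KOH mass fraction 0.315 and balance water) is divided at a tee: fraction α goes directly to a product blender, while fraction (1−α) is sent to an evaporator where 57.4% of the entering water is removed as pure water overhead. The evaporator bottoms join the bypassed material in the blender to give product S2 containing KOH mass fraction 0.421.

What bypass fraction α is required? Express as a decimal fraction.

All 2090×0.315 = 658.35 t/h of KOH reaches S2, so S2 = 658.35/0.421 = 1563.8 t/h and vapour = 526.22 t/h.
The evaporator receives (1−α)·2090 of feed at 0.685 water and removes 0.574 of that water:
0.574×0.685×(1−α)×2090 = 526.22
(1−α) = 526.22/821.77 = 0.6404;  α = 0.3596.

0.360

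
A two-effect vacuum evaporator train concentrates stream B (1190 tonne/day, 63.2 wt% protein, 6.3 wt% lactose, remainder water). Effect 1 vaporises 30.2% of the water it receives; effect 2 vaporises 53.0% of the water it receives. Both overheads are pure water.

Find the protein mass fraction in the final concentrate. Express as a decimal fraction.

0.7949

water in feed = 1190×0.305 = 362.95 tonne/day.
After stage 1: water left = (1−0.302)×362.95 = 253.34; stream total = 1080.4 tonne/day.
After stage 2: water left = (1−0.530)×253.34 = 119.07; final concentrate = 946.12 tonne/day.
protein fraction = 752.08/946.12 = 0.7949.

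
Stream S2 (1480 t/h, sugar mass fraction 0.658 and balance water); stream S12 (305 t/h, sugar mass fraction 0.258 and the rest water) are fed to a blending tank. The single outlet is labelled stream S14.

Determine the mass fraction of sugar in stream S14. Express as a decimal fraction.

0.590

Total flow out = 1480 + 305 = 1785 t/h.
sugar in = 1480×0.658 + 305×0.258 = 1052.5 t/h.
sugar mass fraction in S14 = 1052.5/1785 = 0.590.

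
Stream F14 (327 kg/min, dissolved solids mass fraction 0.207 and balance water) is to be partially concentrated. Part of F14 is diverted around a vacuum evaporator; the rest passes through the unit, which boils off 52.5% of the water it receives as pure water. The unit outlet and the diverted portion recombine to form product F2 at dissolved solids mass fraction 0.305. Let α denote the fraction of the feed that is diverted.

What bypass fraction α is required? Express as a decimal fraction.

0.228

All 327×0.207 = 67.689 kg/min of dissolved solids reaches F2, so F2 = 67.689/0.305 = 221.93 kg/min and vapour = 105.07 kg/min.
The evaporator receives (1−α)·327 of feed at 0.793 water and removes 0.525 of that water:
0.525×0.793×(1−α)×327 = 105.07
(1−α) = 105.07/136.14 = 0.7718;  α = 0.2282.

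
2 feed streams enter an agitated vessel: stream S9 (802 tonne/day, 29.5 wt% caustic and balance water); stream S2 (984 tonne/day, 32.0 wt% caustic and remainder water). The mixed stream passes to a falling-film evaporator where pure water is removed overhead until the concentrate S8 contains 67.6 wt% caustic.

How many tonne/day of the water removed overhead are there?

970.2 tonne/day

caustic entering = 802×0.295 + 984×0.320 = 551.47 tonne/day.
All caustic reports to S8, so S8 = 551.47/0.676 = 815.78 tonne/day.
Total feed = 1786 tonne/day; overhead = 1786 − 815.78 = 970.22 tonne/day.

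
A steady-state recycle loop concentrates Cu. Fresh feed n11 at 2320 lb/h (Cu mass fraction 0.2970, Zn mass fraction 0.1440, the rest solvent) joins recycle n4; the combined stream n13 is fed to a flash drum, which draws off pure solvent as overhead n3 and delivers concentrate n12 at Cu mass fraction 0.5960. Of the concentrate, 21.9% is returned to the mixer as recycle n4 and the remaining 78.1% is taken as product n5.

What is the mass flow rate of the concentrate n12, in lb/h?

1480 lb/h

Overall Cu balance (none leaves overhead): Cu in fresh feed = Cu in product, i.e. 2320×0.297 = (1−0.219)·n12·0.596.
n12 = 689.04/(0.596×0.781) = 1480.3 lb/h.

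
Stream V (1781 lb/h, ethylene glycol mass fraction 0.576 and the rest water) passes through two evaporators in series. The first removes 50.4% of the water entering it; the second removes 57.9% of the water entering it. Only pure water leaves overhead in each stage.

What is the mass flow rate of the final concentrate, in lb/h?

water in feed = 1781×0.424 = 755.14 lb/h.
After stage 1: water left = (1−0.504)×755.14 = 374.55; stream total = 1400.4 lb/h.
After stage 2: water left = (1−0.579)×374.55 = 157.69; final concentrate = 1183.5 lb/h.

1184 lb/h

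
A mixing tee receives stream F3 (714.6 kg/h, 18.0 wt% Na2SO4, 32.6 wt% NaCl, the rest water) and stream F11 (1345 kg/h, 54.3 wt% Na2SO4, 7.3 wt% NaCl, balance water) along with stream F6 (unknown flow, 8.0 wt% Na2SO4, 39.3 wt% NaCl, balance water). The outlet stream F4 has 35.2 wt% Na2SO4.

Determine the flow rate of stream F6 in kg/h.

492.6 kg/h

Let F6 be the unknown flow. Total out = 2059.6 + F6.
Na2SO4 balance: 858.96 + 0.080·F6 = 0.352·(2059.6 + F6)
(0.080 − 0.352)·F6 = 0.352×2059.6 − 858.96 = -133.98
F6 = -133.98 / -0.272 = 492.59 kg/h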